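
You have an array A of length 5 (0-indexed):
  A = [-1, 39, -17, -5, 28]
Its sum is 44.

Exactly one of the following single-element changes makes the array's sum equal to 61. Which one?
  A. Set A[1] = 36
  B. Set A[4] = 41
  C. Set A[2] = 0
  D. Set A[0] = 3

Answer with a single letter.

Option A: A[1] 39->36, delta=-3, new_sum=44+(-3)=41
Option B: A[4] 28->41, delta=13, new_sum=44+(13)=57
Option C: A[2] -17->0, delta=17, new_sum=44+(17)=61 <-- matches target
Option D: A[0] -1->3, delta=4, new_sum=44+(4)=48

Answer: C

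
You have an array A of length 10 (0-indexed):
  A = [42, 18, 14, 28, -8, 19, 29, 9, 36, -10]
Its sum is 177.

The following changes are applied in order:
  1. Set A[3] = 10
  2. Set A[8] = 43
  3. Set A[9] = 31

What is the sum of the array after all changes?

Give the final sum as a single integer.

Initial sum: 177
Change 1: A[3] 28 -> 10, delta = -18, sum = 159
Change 2: A[8] 36 -> 43, delta = 7, sum = 166
Change 3: A[9] -10 -> 31, delta = 41, sum = 207

Answer: 207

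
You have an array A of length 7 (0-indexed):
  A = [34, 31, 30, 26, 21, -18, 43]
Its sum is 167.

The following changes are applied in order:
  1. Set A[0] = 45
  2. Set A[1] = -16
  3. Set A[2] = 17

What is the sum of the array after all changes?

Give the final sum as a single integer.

Initial sum: 167
Change 1: A[0] 34 -> 45, delta = 11, sum = 178
Change 2: A[1] 31 -> -16, delta = -47, sum = 131
Change 3: A[2] 30 -> 17, delta = -13, sum = 118

Answer: 118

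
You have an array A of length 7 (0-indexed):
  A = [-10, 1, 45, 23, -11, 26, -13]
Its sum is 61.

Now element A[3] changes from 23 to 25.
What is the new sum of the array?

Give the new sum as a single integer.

Old value at index 3: 23
New value at index 3: 25
Delta = 25 - 23 = 2
New sum = old_sum + delta = 61 + (2) = 63

Answer: 63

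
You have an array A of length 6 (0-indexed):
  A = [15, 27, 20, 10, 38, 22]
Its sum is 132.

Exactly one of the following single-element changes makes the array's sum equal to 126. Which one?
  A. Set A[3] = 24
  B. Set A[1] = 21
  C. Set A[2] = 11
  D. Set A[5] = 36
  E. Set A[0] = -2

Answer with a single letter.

Option A: A[3] 10->24, delta=14, new_sum=132+(14)=146
Option B: A[1] 27->21, delta=-6, new_sum=132+(-6)=126 <-- matches target
Option C: A[2] 20->11, delta=-9, new_sum=132+(-9)=123
Option D: A[5] 22->36, delta=14, new_sum=132+(14)=146
Option E: A[0] 15->-2, delta=-17, new_sum=132+(-17)=115

Answer: B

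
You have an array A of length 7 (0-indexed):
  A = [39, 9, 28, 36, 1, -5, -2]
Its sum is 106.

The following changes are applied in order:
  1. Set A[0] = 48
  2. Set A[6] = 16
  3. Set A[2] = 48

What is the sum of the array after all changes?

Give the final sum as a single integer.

Answer: 153

Derivation:
Initial sum: 106
Change 1: A[0] 39 -> 48, delta = 9, sum = 115
Change 2: A[6] -2 -> 16, delta = 18, sum = 133
Change 3: A[2] 28 -> 48, delta = 20, sum = 153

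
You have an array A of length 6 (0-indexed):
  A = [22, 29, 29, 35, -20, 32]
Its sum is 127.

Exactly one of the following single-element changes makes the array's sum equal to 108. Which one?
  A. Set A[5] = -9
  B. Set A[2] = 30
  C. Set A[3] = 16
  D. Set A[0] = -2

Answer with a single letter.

Option A: A[5] 32->-9, delta=-41, new_sum=127+(-41)=86
Option B: A[2] 29->30, delta=1, new_sum=127+(1)=128
Option C: A[3] 35->16, delta=-19, new_sum=127+(-19)=108 <-- matches target
Option D: A[0] 22->-2, delta=-24, new_sum=127+(-24)=103

Answer: C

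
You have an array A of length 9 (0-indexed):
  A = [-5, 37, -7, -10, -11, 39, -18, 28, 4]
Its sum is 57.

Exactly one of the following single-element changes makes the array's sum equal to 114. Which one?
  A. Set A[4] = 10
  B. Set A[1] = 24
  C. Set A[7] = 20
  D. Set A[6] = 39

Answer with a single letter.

Answer: D

Derivation:
Option A: A[4] -11->10, delta=21, new_sum=57+(21)=78
Option B: A[1] 37->24, delta=-13, new_sum=57+(-13)=44
Option C: A[7] 28->20, delta=-8, new_sum=57+(-8)=49
Option D: A[6] -18->39, delta=57, new_sum=57+(57)=114 <-- matches target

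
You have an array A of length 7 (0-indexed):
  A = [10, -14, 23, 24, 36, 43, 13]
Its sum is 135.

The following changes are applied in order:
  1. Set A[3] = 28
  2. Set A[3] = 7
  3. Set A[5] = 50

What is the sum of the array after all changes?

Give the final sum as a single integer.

Initial sum: 135
Change 1: A[3] 24 -> 28, delta = 4, sum = 139
Change 2: A[3] 28 -> 7, delta = -21, sum = 118
Change 3: A[5] 43 -> 50, delta = 7, sum = 125

Answer: 125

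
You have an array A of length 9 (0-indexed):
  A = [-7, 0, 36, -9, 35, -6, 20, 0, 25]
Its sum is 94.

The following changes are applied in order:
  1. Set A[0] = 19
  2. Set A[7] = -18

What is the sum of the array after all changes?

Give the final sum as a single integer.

Answer: 102

Derivation:
Initial sum: 94
Change 1: A[0] -7 -> 19, delta = 26, sum = 120
Change 2: A[7] 0 -> -18, delta = -18, sum = 102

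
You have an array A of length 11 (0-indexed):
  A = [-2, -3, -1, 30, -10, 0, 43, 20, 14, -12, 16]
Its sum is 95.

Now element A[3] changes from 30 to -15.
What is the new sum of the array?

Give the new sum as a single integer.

Answer: 50

Derivation:
Old value at index 3: 30
New value at index 3: -15
Delta = -15 - 30 = -45
New sum = old_sum + delta = 95 + (-45) = 50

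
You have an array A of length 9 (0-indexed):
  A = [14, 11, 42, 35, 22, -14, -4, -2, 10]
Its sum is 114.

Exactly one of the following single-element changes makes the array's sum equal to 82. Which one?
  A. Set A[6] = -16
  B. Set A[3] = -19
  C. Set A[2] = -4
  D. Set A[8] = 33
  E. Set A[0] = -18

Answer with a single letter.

Answer: E

Derivation:
Option A: A[6] -4->-16, delta=-12, new_sum=114+(-12)=102
Option B: A[3] 35->-19, delta=-54, new_sum=114+(-54)=60
Option C: A[2] 42->-4, delta=-46, new_sum=114+(-46)=68
Option D: A[8] 10->33, delta=23, new_sum=114+(23)=137
Option E: A[0] 14->-18, delta=-32, new_sum=114+(-32)=82 <-- matches target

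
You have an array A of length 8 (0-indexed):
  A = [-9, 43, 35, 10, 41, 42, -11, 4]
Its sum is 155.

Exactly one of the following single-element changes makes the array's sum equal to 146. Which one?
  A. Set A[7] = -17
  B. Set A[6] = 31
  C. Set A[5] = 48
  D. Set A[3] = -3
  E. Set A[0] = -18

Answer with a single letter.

Option A: A[7] 4->-17, delta=-21, new_sum=155+(-21)=134
Option B: A[6] -11->31, delta=42, new_sum=155+(42)=197
Option C: A[5] 42->48, delta=6, new_sum=155+(6)=161
Option D: A[3] 10->-3, delta=-13, new_sum=155+(-13)=142
Option E: A[0] -9->-18, delta=-9, new_sum=155+(-9)=146 <-- matches target

Answer: E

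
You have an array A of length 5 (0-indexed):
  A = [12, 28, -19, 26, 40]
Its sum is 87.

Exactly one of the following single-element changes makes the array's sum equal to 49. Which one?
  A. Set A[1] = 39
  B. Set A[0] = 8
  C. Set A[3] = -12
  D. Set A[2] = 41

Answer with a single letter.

Option A: A[1] 28->39, delta=11, new_sum=87+(11)=98
Option B: A[0] 12->8, delta=-4, new_sum=87+(-4)=83
Option C: A[3] 26->-12, delta=-38, new_sum=87+(-38)=49 <-- matches target
Option D: A[2] -19->41, delta=60, new_sum=87+(60)=147

Answer: C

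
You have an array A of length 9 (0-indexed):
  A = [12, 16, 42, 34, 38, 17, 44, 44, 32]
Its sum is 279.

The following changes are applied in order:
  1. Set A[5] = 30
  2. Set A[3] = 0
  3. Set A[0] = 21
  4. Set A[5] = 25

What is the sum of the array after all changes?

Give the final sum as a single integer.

Answer: 262

Derivation:
Initial sum: 279
Change 1: A[5] 17 -> 30, delta = 13, sum = 292
Change 2: A[3] 34 -> 0, delta = -34, sum = 258
Change 3: A[0] 12 -> 21, delta = 9, sum = 267
Change 4: A[5] 30 -> 25, delta = -5, sum = 262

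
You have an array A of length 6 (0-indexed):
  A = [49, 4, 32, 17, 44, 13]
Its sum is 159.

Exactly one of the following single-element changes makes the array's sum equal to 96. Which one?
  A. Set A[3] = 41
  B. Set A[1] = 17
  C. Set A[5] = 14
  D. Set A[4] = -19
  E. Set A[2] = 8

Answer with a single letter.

Option A: A[3] 17->41, delta=24, new_sum=159+(24)=183
Option B: A[1] 4->17, delta=13, new_sum=159+(13)=172
Option C: A[5] 13->14, delta=1, new_sum=159+(1)=160
Option D: A[4] 44->-19, delta=-63, new_sum=159+(-63)=96 <-- matches target
Option E: A[2] 32->8, delta=-24, new_sum=159+(-24)=135

Answer: D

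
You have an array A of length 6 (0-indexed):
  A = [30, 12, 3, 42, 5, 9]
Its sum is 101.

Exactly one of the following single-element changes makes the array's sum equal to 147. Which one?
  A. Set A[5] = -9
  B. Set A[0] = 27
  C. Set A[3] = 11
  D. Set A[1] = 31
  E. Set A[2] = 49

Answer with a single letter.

Option A: A[5] 9->-9, delta=-18, new_sum=101+(-18)=83
Option B: A[0] 30->27, delta=-3, new_sum=101+(-3)=98
Option C: A[3] 42->11, delta=-31, new_sum=101+(-31)=70
Option D: A[1] 12->31, delta=19, new_sum=101+(19)=120
Option E: A[2] 3->49, delta=46, new_sum=101+(46)=147 <-- matches target

Answer: E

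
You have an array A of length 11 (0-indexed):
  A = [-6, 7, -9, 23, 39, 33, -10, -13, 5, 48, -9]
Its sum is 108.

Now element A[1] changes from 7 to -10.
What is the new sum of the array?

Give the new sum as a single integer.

Answer: 91

Derivation:
Old value at index 1: 7
New value at index 1: -10
Delta = -10 - 7 = -17
New sum = old_sum + delta = 108 + (-17) = 91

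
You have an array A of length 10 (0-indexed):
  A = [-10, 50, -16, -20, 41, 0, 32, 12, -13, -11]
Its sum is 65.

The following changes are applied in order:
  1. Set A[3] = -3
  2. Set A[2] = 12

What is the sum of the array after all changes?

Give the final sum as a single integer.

Initial sum: 65
Change 1: A[3] -20 -> -3, delta = 17, sum = 82
Change 2: A[2] -16 -> 12, delta = 28, sum = 110

Answer: 110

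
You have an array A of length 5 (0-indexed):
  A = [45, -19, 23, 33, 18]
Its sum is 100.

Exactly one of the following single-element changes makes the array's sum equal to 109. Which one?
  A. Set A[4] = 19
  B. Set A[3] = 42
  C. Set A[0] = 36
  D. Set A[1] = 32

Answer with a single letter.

Answer: B

Derivation:
Option A: A[4] 18->19, delta=1, new_sum=100+(1)=101
Option B: A[3] 33->42, delta=9, new_sum=100+(9)=109 <-- matches target
Option C: A[0] 45->36, delta=-9, new_sum=100+(-9)=91
Option D: A[1] -19->32, delta=51, new_sum=100+(51)=151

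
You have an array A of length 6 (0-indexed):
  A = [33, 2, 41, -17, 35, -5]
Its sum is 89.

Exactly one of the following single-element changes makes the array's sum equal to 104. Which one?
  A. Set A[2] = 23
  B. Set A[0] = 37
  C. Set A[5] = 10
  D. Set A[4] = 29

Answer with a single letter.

Option A: A[2] 41->23, delta=-18, new_sum=89+(-18)=71
Option B: A[0] 33->37, delta=4, new_sum=89+(4)=93
Option C: A[5] -5->10, delta=15, new_sum=89+(15)=104 <-- matches target
Option D: A[4] 35->29, delta=-6, new_sum=89+(-6)=83

Answer: C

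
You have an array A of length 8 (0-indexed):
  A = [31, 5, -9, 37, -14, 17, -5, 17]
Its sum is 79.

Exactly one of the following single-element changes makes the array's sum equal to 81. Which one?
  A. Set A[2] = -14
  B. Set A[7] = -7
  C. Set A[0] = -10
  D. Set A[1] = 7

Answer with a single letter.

Answer: D

Derivation:
Option A: A[2] -9->-14, delta=-5, new_sum=79+(-5)=74
Option B: A[7] 17->-7, delta=-24, new_sum=79+(-24)=55
Option C: A[0] 31->-10, delta=-41, new_sum=79+(-41)=38
Option D: A[1] 5->7, delta=2, new_sum=79+(2)=81 <-- matches target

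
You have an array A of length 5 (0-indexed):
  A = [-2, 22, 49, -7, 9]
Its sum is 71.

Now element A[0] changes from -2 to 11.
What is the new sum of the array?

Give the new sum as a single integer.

Answer: 84

Derivation:
Old value at index 0: -2
New value at index 0: 11
Delta = 11 - -2 = 13
New sum = old_sum + delta = 71 + (13) = 84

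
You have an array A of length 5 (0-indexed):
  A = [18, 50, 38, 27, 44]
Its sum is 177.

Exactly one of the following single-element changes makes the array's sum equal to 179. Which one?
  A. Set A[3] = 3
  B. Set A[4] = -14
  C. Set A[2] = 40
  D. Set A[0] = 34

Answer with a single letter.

Option A: A[3] 27->3, delta=-24, new_sum=177+(-24)=153
Option B: A[4] 44->-14, delta=-58, new_sum=177+(-58)=119
Option C: A[2] 38->40, delta=2, new_sum=177+(2)=179 <-- matches target
Option D: A[0] 18->34, delta=16, new_sum=177+(16)=193

Answer: C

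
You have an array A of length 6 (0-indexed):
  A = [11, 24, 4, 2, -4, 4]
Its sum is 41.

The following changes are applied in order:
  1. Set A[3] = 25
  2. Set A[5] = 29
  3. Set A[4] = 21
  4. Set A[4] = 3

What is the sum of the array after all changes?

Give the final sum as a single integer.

Answer: 96

Derivation:
Initial sum: 41
Change 1: A[3] 2 -> 25, delta = 23, sum = 64
Change 2: A[5] 4 -> 29, delta = 25, sum = 89
Change 3: A[4] -4 -> 21, delta = 25, sum = 114
Change 4: A[4] 21 -> 3, delta = -18, sum = 96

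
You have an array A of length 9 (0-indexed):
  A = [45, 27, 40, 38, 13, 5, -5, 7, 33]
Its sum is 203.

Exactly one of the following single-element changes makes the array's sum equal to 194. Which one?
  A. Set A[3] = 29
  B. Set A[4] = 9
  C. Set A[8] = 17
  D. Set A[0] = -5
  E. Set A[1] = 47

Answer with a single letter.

Answer: A

Derivation:
Option A: A[3] 38->29, delta=-9, new_sum=203+(-9)=194 <-- matches target
Option B: A[4] 13->9, delta=-4, new_sum=203+(-4)=199
Option C: A[8] 33->17, delta=-16, new_sum=203+(-16)=187
Option D: A[0] 45->-5, delta=-50, new_sum=203+(-50)=153
Option E: A[1] 27->47, delta=20, new_sum=203+(20)=223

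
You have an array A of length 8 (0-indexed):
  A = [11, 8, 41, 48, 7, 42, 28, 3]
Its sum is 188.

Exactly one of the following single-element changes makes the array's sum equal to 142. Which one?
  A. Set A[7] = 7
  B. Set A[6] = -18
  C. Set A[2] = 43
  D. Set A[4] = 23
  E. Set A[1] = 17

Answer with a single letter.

Option A: A[7] 3->7, delta=4, new_sum=188+(4)=192
Option B: A[6] 28->-18, delta=-46, new_sum=188+(-46)=142 <-- matches target
Option C: A[2] 41->43, delta=2, new_sum=188+(2)=190
Option D: A[4] 7->23, delta=16, new_sum=188+(16)=204
Option E: A[1] 8->17, delta=9, new_sum=188+(9)=197

Answer: B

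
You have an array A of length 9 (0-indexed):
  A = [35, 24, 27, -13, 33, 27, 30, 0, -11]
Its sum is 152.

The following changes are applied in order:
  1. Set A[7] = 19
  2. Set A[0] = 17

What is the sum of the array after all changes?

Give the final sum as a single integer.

Answer: 153

Derivation:
Initial sum: 152
Change 1: A[7] 0 -> 19, delta = 19, sum = 171
Change 2: A[0] 35 -> 17, delta = -18, sum = 153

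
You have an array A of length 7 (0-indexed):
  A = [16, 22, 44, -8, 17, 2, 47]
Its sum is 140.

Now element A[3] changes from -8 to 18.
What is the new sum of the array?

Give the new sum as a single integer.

Old value at index 3: -8
New value at index 3: 18
Delta = 18 - -8 = 26
New sum = old_sum + delta = 140 + (26) = 166

Answer: 166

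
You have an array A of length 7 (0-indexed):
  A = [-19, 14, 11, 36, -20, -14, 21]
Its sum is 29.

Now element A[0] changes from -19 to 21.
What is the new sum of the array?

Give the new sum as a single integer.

Old value at index 0: -19
New value at index 0: 21
Delta = 21 - -19 = 40
New sum = old_sum + delta = 29 + (40) = 69

Answer: 69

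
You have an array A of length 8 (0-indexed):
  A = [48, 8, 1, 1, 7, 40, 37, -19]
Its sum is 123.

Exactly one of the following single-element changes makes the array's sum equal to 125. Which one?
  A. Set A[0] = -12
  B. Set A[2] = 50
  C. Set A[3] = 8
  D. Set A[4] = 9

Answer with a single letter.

Answer: D

Derivation:
Option A: A[0] 48->-12, delta=-60, new_sum=123+(-60)=63
Option B: A[2] 1->50, delta=49, new_sum=123+(49)=172
Option C: A[3] 1->8, delta=7, new_sum=123+(7)=130
Option D: A[4] 7->9, delta=2, new_sum=123+(2)=125 <-- matches target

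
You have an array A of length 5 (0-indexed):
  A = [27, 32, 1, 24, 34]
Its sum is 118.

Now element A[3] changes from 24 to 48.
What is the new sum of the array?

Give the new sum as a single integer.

Answer: 142

Derivation:
Old value at index 3: 24
New value at index 3: 48
Delta = 48 - 24 = 24
New sum = old_sum + delta = 118 + (24) = 142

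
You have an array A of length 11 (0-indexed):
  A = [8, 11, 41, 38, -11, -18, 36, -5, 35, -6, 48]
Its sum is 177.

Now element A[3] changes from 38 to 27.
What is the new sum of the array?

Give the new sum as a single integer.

Answer: 166

Derivation:
Old value at index 3: 38
New value at index 3: 27
Delta = 27 - 38 = -11
New sum = old_sum + delta = 177 + (-11) = 166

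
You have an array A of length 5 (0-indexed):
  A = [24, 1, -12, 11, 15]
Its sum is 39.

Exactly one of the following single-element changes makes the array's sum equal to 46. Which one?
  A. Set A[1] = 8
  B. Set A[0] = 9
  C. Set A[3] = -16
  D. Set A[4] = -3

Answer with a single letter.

Option A: A[1] 1->8, delta=7, new_sum=39+(7)=46 <-- matches target
Option B: A[0] 24->9, delta=-15, new_sum=39+(-15)=24
Option C: A[3] 11->-16, delta=-27, new_sum=39+(-27)=12
Option D: A[4] 15->-3, delta=-18, new_sum=39+(-18)=21

Answer: A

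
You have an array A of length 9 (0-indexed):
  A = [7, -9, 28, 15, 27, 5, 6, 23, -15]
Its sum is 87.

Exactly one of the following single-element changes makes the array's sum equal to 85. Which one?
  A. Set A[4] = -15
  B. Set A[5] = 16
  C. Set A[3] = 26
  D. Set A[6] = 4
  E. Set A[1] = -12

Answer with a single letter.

Answer: D

Derivation:
Option A: A[4] 27->-15, delta=-42, new_sum=87+(-42)=45
Option B: A[5] 5->16, delta=11, new_sum=87+(11)=98
Option C: A[3] 15->26, delta=11, new_sum=87+(11)=98
Option D: A[6] 6->4, delta=-2, new_sum=87+(-2)=85 <-- matches target
Option E: A[1] -9->-12, delta=-3, new_sum=87+(-3)=84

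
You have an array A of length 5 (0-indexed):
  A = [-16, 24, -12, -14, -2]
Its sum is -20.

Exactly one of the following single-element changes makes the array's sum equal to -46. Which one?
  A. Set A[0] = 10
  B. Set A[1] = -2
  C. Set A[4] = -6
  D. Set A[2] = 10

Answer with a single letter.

Answer: B

Derivation:
Option A: A[0] -16->10, delta=26, new_sum=-20+(26)=6
Option B: A[1] 24->-2, delta=-26, new_sum=-20+(-26)=-46 <-- matches target
Option C: A[4] -2->-6, delta=-4, new_sum=-20+(-4)=-24
Option D: A[2] -12->10, delta=22, new_sum=-20+(22)=2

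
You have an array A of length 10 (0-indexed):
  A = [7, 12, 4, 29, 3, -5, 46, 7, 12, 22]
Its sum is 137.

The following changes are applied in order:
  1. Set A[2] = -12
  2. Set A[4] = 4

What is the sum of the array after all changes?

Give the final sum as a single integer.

Initial sum: 137
Change 1: A[2] 4 -> -12, delta = -16, sum = 121
Change 2: A[4] 3 -> 4, delta = 1, sum = 122

Answer: 122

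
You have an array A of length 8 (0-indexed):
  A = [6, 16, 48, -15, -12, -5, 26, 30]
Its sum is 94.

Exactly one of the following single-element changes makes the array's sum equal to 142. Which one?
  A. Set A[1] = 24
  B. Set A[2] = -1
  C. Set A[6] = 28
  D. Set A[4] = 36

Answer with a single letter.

Option A: A[1] 16->24, delta=8, new_sum=94+(8)=102
Option B: A[2] 48->-1, delta=-49, new_sum=94+(-49)=45
Option C: A[6] 26->28, delta=2, new_sum=94+(2)=96
Option D: A[4] -12->36, delta=48, new_sum=94+(48)=142 <-- matches target

Answer: D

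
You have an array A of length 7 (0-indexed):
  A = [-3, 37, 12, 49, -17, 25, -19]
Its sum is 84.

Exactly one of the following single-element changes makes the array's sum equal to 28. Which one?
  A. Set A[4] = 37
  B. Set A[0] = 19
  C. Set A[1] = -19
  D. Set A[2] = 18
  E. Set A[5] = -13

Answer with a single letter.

Option A: A[4] -17->37, delta=54, new_sum=84+(54)=138
Option B: A[0] -3->19, delta=22, new_sum=84+(22)=106
Option C: A[1] 37->-19, delta=-56, new_sum=84+(-56)=28 <-- matches target
Option D: A[2] 12->18, delta=6, new_sum=84+(6)=90
Option E: A[5] 25->-13, delta=-38, new_sum=84+(-38)=46

Answer: C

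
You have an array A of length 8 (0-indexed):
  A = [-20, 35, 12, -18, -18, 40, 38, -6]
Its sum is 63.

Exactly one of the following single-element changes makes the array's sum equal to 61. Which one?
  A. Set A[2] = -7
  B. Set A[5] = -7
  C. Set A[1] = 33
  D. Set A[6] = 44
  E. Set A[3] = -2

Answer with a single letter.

Answer: C

Derivation:
Option A: A[2] 12->-7, delta=-19, new_sum=63+(-19)=44
Option B: A[5] 40->-7, delta=-47, new_sum=63+(-47)=16
Option C: A[1] 35->33, delta=-2, new_sum=63+(-2)=61 <-- matches target
Option D: A[6] 38->44, delta=6, new_sum=63+(6)=69
Option E: A[3] -18->-2, delta=16, new_sum=63+(16)=79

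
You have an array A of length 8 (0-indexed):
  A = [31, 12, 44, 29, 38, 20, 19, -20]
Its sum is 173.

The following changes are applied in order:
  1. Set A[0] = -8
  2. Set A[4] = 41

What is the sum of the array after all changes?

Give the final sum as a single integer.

Initial sum: 173
Change 1: A[0] 31 -> -8, delta = -39, sum = 134
Change 2: A[4] 38 -> 41, delta = 3, sum = 137

Answer: 137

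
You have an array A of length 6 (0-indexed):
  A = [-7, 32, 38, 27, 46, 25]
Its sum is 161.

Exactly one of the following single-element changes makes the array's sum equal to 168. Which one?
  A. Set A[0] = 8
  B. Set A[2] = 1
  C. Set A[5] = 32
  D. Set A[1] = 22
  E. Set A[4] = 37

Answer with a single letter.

Answer: C

Derivation:
Option A: A[0] -7->8, delta=15, new_sum=161+(15)=176
Option B: A[2] 38->1, delta=-37, new_sum=161+(-37)=124
Option C: A[5] 25->32, delta=7, new_sum=161+(7)=168 <-- matches target
Option D: A[1] 32->22, delta=-10, new_sum=161+(-10)=151
Option E: A[4] 46->37, delta=-9, new_sum=161+(-9)=152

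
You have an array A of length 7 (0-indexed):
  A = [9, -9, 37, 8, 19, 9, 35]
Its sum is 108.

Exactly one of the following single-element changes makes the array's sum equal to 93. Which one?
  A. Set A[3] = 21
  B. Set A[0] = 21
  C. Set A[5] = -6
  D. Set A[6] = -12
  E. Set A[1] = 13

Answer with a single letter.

Option A: A[3] 8->21, delta=13, new_sum=108+(13)=121
Option B: A[0] 9->21, delta=12, new_sum=108+(12)=120
Option C: A[5] 9->-6, delta=-15, new_sum=108+(-15)=93 <-- matches target
Option D: A[6] 35->-12, delta=-47, new_sum=108+(-47)=61
Option E: A[1] -9->13, delta=22, new_sum=108+(22)=130

Answer: C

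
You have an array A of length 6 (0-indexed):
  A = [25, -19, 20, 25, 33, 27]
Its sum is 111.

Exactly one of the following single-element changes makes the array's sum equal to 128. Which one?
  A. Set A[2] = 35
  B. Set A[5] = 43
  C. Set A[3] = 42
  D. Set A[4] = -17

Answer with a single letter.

Option A: A[2] 20->35, delta=15, new_sum=111+(15)=126
Option B: A[5] 27->43, delta=16, new_sum=111+(16)=127
Option C: A[3] 25->42, delta=17, new_sum=111+(17)=128 <-- matches target
Option D: A[4] 33->-17, delta=-50, new_sum=111+(-50)=61

Answer: C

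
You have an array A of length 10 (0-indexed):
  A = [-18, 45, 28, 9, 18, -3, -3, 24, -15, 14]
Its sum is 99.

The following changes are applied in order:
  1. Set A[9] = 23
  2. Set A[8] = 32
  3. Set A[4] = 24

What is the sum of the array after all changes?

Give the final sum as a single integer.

Answer: 161

Derivation:
Initial sum: 99
Change 1: A[9] 14 -> 23, delta = 9, sum = 108
Change 2: A[8] -15 -> 32, delta = 47, sum = 155
Change 3: A[4] 18 -> 24, delta = 6, sum = 161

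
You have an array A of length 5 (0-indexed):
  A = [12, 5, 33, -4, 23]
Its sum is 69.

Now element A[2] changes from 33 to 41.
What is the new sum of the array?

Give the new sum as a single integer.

Old value at index 2: 33
New value at index 2: 41
Delta = 41 - 33 = 8
New sum = old_sum + delta = 69 + (8) = 77

Answer: 77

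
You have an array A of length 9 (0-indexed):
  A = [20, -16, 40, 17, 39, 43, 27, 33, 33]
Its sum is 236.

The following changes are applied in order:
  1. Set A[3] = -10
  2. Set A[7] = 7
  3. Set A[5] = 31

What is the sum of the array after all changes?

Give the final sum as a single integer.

Initial sum: 236
Change 1: A[3] 17 -> -10, delta = -27, sum = 209
Change 2: A[7] 33 -> 7, delta = -26, sum = 183
Change 3: A[5] 43 -> 31, delta = -12, sum = 171

Answer: 171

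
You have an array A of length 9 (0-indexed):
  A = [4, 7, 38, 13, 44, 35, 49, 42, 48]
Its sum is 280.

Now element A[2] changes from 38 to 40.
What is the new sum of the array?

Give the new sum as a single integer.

Old value at index 2: 38
New value at index 2: 40
Delta = 40 - 38 = 2
New sum = old_sum + delta = 280 + (2) = 282

Answer: 282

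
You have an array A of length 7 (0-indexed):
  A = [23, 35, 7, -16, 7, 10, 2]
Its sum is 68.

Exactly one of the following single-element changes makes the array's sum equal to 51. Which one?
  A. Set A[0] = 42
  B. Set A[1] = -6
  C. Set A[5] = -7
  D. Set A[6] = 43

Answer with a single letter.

Option A: A[0] 23->42, delta=19, new_sum=68+(19)=87
Option B: A[1] 35->-6, delta=-41, new_sum=68+(-41)=27
Option C: A[5] 10->-7, delta=-17, new_sum=68+(-17)=51 <-- matches target
Option D: A[6] 2->43, delta=41, new_sum=68+(41)=109

Answer: C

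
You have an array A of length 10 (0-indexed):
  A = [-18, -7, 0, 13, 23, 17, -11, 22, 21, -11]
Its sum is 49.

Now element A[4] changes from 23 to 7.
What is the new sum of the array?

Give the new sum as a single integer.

Old value at index 4: 23
New value at index 4: 7
Delta = 7 - 23 = -16
New sum = old_sum + delta = 49 + (-16) = 33

Answer: 33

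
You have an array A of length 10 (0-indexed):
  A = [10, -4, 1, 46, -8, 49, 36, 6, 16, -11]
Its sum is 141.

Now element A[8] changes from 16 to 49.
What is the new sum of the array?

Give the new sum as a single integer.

Answer: 174

Derivation:
Old value at index 8: 16
New value at index 8: 49
Delta = 49 - 16 = 33
New sum = old_sum + delta = 141 + (33) = 174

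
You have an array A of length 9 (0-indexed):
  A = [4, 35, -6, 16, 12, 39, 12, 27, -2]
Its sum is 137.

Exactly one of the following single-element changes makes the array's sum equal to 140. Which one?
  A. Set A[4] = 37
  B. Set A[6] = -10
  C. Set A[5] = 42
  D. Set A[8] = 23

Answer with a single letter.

Answer: C

Derivation:
Option A: A[4] 12->37, delta=25, new_sum=137+(25)=162
Option B: A[6] 12->-10, delta=-22, new_sum=137+(-22)=115
Option C: A[5] 39->42, delta=3, new_sum=137+(3)=140 <-- matches target
Option D: A[8] -2->23, delta=25, new_sum=137+(25)=162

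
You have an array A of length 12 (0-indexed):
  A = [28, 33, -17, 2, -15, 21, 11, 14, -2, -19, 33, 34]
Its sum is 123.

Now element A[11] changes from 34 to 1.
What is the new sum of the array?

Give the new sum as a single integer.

Old value at index 11: 34
New value at index 11: 1
Delta = 1 - 34 = -33
New sum = old_sum + delta = 123 + (-33) = 90

Answer: 90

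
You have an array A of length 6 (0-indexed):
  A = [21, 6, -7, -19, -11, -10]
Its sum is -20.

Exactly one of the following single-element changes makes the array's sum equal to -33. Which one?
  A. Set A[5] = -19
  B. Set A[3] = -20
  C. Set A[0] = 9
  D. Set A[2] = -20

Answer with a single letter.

Answer: D

Derivation:
Option A: A[5] -10->-19, delta=-9, new_sum=-20+(-9)=-29
Option B: A[3] -19->-20, delta=-1, new_sum=-20+(-1)=-21
Option C: A[0] 21->9, delta=-12, new_sum=-20+(-12)=-32
Option D: A[2] -7->-20, delta=-13, new_sum=-20+(-13)=-33 <-- matches target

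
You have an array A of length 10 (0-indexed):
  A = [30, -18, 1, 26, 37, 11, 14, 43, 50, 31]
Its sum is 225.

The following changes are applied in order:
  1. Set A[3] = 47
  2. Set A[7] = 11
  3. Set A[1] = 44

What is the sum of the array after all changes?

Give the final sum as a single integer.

Initial sum: 225
Change 1: A[3] 26 -> 47, delta = 21, sum = 246
Change 2: A[7] 43 -> 11, delta = -32, sum = 214
Change 3: A[1] -18 -> 44, delta = 62, sum = 276

Answer: 276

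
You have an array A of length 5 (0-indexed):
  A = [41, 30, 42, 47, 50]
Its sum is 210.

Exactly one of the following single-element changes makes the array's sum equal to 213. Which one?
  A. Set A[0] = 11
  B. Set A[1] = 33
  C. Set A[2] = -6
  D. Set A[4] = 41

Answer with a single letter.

Option A: A[0] 41->11, delta=-30, new_sum=210+(-30)=180
Option B: A[1] 30->33, delta=3, new_sum=210+(3)=213 <-- matches target
Option C: A[2] 42->-6, delta=-48, new_sum=210+(-48)=162
Option D: A[4] 50->41, delta=-9, new_sum=210+(-9)=201

Answer: B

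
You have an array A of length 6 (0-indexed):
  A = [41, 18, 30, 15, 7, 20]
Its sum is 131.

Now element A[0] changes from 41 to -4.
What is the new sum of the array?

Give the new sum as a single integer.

Old value at index 0: 41
New value at index 0: -4
Delta = -4 - 41 = -45
New sum = old_sum + delta = 131 + (-45) = 86

Answer: 86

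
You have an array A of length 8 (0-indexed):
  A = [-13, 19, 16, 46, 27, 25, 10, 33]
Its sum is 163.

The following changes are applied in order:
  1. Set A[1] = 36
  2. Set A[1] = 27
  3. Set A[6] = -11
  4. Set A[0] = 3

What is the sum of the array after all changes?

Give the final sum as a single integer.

Initial sum: 163
Change 1: A[1] 19 -> 36, delta = 17, sum = 180
Change 2: A[1] 36 -> 27, delta = -9, sum = 171
Change 3: A[6] 10 -> -11, delta = -21, sum = 150
Change 4: A[0] -13 -> 3, delta = 16, sum = 166

Answer: 166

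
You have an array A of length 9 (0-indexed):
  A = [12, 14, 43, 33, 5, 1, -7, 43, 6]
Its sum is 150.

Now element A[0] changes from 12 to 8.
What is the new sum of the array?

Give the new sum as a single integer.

Answer: 146

Derivation:
Old value at index 0: 12
New value at index 0: 8
Delta = 8 - 12 = -4
New sum = old_sum + delta = 150 + (-4) = 146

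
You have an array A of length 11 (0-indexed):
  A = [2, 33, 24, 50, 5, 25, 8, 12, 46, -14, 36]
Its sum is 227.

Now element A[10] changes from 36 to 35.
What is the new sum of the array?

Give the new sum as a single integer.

Answer: 226

Derivation:
Old value at index 10: 36
New value at index 10: 35
Delta = 35 - 36 = -1
New sum = old_sum + delta = 227 + (-1) = 226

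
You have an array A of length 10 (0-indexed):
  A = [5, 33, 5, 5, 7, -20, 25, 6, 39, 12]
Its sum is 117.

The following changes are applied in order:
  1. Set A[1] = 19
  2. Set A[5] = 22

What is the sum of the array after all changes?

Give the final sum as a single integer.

Initial sum: 117
Change 1: A[1] 33 -> 19, delta = -14, sum = 103
Change 2: A[5] -20 -> 22, delta = 42, sum = 145

Answer: 145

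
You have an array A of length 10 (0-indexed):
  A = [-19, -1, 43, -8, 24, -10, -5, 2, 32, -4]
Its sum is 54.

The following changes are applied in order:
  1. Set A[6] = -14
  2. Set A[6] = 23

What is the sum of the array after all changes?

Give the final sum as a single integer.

Answer: 82

Derivation:
Initial sum: 54
Change 1: A[6] -5 -> -14, delta = -9, sum = 45
Change 2: A[6] -14 -> 23, delta = 37, sum = 82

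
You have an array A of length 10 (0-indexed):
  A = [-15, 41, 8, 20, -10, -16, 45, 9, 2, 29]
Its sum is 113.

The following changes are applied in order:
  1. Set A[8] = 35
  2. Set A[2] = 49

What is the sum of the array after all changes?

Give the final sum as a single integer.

Initial sum: 113
Change 1: A[8] 2 -> 35, delta = 33, sum = 146
Change 2: A[2] 8 -> 49, delta = 41, sum = 187

Answer: 187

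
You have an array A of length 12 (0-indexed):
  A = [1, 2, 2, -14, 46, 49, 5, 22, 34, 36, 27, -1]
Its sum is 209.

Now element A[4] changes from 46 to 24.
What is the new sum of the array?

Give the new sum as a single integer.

Old value at index 4: 46
New value at index 4: 24
Delta = 24 - 46 = -22
New sum = old_sum + delta = 209 + (-22) = 187

Answer: 187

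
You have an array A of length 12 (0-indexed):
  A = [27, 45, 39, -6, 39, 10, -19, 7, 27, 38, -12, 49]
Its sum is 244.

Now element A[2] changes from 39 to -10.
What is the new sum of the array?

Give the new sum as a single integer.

Answer: 195

Derivation:
Old value at index 2: 39
New value at index 2: -10
Delta = -10 - 39 = -49
New sum = old_sum + delta = 244 + (-49) = 195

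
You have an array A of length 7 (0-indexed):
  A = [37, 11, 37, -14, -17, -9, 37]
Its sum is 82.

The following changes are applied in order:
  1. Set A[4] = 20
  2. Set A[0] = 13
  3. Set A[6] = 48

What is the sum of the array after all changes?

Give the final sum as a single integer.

Initial sum: 82
Change 1: A[4] -17 -> 20, delta = 37, sum = 119
Change 2: A[0] 37 -> 13, delta = -24, sum = 95
Change 3: A[6] 37 -> 48, delta = 11, sum = 106

Answer: 106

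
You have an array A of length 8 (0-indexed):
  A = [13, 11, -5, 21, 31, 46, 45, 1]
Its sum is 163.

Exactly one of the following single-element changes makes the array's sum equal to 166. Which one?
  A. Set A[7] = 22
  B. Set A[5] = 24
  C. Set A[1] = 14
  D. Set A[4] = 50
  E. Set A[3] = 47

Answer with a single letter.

Option A: A[7] 1->22, delta=21, new_sum=163+(21)=184
Option B: A[5] 46->24, delta=-22, new_sum=163+(-22)=141
Option C: A[1] 11->14, delta=3, new_sum=163+(3)=166 <-- matches target
Option D: A[4] 31->50, delta=19, new_sum=163+(19)=182
Option E: A[3] 21->47, delta=26, new_sum=163+(26)=189

Answer: C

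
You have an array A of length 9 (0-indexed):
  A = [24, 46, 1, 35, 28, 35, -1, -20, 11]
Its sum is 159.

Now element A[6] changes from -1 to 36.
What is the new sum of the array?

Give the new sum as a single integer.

Answer: 196

Derivation:
Old value at index 6: -1
New value at index 6: 36
Delta = 36 - -1 = 37
New sum = old_sum + delta = 159 + (37) = 196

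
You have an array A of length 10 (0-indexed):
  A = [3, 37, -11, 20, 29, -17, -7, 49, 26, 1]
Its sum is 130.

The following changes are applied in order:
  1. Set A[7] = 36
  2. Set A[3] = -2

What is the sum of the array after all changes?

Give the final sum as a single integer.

Initial sum: 130
Change 1: A[7] 49 -> 36, delta = -13, sum = 117
Change 2: A[3] 20 -> -2, delta = -22, sum = 95

Answer: 95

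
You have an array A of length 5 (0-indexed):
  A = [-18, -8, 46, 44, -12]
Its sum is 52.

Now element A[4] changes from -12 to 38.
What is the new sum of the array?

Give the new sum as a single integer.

Answer: 102

Derivation:
Old value at index 4: -12
New value at index 4: 38
Delta = 38 - -12 = 50
New sum = old_sum + delta = 52 + (50) = 102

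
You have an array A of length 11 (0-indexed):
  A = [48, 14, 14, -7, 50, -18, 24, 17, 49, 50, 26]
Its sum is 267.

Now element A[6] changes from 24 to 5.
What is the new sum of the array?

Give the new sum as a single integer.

Old value at index 6: 24
New value at index 6: 5
Delta = 5 - 24 = -19
New sum = old_sum + delta = 267 + (-19) = 248

Answer: 248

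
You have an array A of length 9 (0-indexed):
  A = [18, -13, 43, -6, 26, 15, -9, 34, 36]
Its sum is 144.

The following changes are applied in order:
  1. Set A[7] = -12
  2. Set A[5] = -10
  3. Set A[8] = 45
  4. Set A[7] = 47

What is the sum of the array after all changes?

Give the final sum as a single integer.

Answer: 141

Derivation:
Initial sum: 144
Change 1: A[7] 34 -> -12, delta = -46, sum = 98
Change 2: A[5] 15 -> -10, delta = -25, sum = 73
Change 3: A[8] 36 -> 45, delta = 9, sum = 82
Change 4: A[7] -12 -> 47, delta = 59, sum = 141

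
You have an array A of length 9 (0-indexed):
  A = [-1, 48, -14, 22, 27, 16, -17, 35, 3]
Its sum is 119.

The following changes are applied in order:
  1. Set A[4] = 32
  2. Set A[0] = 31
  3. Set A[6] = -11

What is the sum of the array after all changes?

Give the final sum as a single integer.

Answer: 162

Derivation:
Initial sum: 119
Change 1: A[4] 27 -> 32, delta = 5, sum = 124
Change 2: A[0] -1 -> 31, delta = 32, sum = 156
Change 3: A[6] -17 -> -11, delta = 6, sum = 162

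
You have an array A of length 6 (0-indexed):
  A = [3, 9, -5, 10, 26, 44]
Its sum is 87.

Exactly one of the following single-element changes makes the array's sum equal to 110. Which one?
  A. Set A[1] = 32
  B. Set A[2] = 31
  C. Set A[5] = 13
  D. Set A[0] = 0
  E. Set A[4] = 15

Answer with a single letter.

Option A: A[1] 9->32, delta=23, new_sum=87+(23)=110 <-- matches target
Option B: A[2] -5->31, delta=36, new_sum=87+(36)=123
Option C: A[5] 44->13, delta=-31, new_sum=87+(-31)=56
Option D: A[0] 3->0, delta=-3, new_sum=87+(-3)=84
Option E: A[4] 26->15, delta=-11, new_sum=87+(-11)=76

Answer: A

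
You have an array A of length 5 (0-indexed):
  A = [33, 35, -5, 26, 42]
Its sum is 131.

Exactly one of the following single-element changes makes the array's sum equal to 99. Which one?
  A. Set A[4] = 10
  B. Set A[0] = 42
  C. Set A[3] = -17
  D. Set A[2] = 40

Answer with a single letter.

Option A: A[4] 42->10, delta=-32, new_sum=131+(-32)=99 <-- matches target
Option B: A[0] 33->42, delta=9, new_sum=131+(9)=140
Option C: A[3] 26->-17, delta=-43, new_sum=131+(-43)=88
Option D: A[2] -5->40, delta=45, new_sum=131+(45)=176

Answer: A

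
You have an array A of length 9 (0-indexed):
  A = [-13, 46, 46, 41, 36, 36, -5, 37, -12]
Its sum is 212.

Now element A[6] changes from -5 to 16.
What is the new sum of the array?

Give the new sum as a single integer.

Answer: 233

Derivation:
Old value at index 6: -5
New value at index 6: 16
Delta = 16 - -5 = 21
New sum = old_sum + delta = 212 + (21) = 233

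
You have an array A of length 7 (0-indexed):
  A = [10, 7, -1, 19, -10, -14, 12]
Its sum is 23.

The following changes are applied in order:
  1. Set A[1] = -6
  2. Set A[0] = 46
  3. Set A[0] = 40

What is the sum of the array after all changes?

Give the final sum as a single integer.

Answer: 40

Derivation:
Initial sum: 23
Change 1: A[1] 7 -> -6, delta = -13, sum = 10
Change 2: A[0] 10 -> 46, delta = 36, sum = 46
Change 3: A[0] 46 -> 40, delta = -6, sum = 40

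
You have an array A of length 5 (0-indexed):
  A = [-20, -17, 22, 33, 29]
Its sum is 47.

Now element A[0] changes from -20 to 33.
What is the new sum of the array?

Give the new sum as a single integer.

Answer: 100

Derivation:
Old value at index 0: -20
New value at index 0: 33
Delta = 33 - -20 = 53
New sum = old_sum + delta = 47 + (53) = 100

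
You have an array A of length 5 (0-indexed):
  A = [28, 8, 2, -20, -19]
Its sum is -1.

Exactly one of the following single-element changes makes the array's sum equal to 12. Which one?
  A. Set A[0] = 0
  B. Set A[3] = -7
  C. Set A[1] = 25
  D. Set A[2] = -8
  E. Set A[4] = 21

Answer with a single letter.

Answer: B

Derivation:
Option A: A[0] 28->0, delta=-28, new_sum=-1+(-28)=-29
Option B: A[3] -20->-7, delta=13, new_sum=-1+(13)=12 <-- matches target
Option C: A[1] 8->25, delta=17, new_sum=-1+(17)=16
Option D: A[2] 2->-8, delta=-10, new_sum=-1+(-10)=-11
Option E: A[4] -19->21, delta=40, new_sum=-1+(40)=39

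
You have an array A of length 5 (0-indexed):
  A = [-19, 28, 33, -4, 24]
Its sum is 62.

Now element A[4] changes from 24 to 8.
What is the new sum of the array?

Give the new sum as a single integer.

Old value at index 4: 24
New value at index 4: 8
Delta = 8 - 24 = -16
New sum = old_sum + delta = 62 + (-16) = 46

Answer: 46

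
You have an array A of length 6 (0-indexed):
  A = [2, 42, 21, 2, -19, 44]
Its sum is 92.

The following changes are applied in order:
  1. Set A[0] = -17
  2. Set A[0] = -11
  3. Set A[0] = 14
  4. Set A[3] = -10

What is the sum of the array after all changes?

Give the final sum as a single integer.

Answer: 92

Derivation:
Initial sum: 92
Change 1: A[0] 2 -> -17, delta = -19, sum = 73
Change 2: A[0] -17 -> -11, delta = 6, sum = 79
Change 3: A[0] -11 -> 14, delta = 25, sum = 104
Change 4: A[3] 2 -> -10, delta = -12, sum = 92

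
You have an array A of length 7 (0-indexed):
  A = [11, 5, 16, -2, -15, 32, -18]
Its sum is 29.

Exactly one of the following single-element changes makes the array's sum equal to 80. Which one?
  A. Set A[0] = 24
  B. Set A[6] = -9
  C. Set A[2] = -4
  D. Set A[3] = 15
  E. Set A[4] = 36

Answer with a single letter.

Option A: A[0] 11->24, delta=13, new_sum=29+(13)=42
Option B: A[6] -18->-9, delta=9, new_sum=29+(9)=38
Option C: A[2] 16->-4, delta=-20, new_sum=29+(-20)=9
Option D: A[3] -2->15, delta=17, new_sum=29+(17)=46
Option E: A[4] -15->36, delta=51, new_sum=29+(51)=80 <-- matches target

Answer: E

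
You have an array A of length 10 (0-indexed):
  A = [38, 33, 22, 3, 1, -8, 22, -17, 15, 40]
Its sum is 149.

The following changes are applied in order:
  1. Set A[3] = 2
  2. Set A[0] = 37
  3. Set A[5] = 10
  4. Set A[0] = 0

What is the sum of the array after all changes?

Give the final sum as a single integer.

Answer: 128

Derivation:
Initial sum: 149
Change 1: A[3] 3 -> 2, delta = -1, sum = 148
Change 2: A[0] 38 -> 37, delta = -1, sum = 147
Change 3: A[5] -8 -> 10, delta = 18, sum = 165
Change 4: A[0] 37 -> 0, delta = -37, sum = 128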